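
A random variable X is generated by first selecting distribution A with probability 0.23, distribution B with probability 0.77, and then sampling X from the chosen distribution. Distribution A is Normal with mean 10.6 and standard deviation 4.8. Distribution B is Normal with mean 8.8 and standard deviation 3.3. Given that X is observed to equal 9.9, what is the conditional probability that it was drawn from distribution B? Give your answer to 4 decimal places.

0.8232

Likelihoods f(9.9 | ·): A: 0.0822339; B: 0.114359.
Posterior ∝ prior × likelihood. Numerator for B: 0.77·0.114359 = 0.0880561.
Normalizing constant: 0.23·0.0822339 + 0.77·0.114359 = 0.10697.
P(B | observation) = 0.0880561 / 0.10697 = 0.823186.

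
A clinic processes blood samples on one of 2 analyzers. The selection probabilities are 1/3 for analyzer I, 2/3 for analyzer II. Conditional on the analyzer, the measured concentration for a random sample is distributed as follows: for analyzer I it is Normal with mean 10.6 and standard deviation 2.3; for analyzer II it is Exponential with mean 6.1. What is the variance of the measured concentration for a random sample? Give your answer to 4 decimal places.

Per component, I: μ=10.6, E[X²]=117.65; II: μ=6.1, E[X²]=74.42.
E[X] = 0.333333·10.6 + 0.666667·6.1 = 7.6.
E[X²] = 0.333333·117.65 + 0.666667·74.42 = 88.83.
Var(X) = E[X²] − (E[X])² = 88.83 − 57.76 = 31.07.

31.0700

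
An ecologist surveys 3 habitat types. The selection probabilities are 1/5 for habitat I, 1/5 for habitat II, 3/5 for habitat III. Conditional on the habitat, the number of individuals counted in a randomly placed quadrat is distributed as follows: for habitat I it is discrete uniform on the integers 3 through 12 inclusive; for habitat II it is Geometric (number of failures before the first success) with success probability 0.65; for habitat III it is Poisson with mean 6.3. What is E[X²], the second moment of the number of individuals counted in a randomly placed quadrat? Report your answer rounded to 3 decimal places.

For each component E[X²] = Var + (mean)², giving I: 64.5; II: 1.11834; III: 45.99.
Overall E[X²] = 0.2·64.5 + 0.2·1.11834 + 0.6·45.99 = 40.7177.

40.718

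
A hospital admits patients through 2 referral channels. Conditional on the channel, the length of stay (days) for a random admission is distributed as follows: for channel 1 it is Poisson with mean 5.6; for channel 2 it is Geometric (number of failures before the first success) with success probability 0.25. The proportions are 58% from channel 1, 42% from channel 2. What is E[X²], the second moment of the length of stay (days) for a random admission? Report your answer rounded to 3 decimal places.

30.257

For each component E[X²] = Var + (mean)², giving 1: 36.96; 2: 21.
Overall E[X²] = 0.58·36.96 + 0.42·21 = 30.2568.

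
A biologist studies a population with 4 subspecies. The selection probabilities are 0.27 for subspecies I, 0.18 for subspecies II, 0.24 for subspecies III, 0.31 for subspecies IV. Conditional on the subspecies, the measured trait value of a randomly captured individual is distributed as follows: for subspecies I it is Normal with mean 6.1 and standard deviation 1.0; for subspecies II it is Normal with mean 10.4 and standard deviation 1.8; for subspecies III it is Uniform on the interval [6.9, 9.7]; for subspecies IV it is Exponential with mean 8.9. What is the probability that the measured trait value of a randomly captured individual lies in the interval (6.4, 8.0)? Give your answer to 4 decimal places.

Conditional on each subspecies, P(6.4 < X < 8.0): I: 0.353372; II: 0.0780771; III: 0.392857; IV: 0.0801632.
By total probability, P(6.4 < X < 8.0) = 0.27·0.353372 + 0.18·0.0780771 + 0.24·0.392857 + 0.31·0.0801632 = 0.228601.

0.2286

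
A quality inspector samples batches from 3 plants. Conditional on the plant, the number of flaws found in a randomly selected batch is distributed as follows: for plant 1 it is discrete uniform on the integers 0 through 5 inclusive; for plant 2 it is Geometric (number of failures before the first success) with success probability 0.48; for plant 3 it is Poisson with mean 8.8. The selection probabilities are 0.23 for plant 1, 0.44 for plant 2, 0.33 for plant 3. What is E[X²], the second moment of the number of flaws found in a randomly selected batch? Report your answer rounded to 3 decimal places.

For each component E[X²] = Var + (mean)², giving 1: 9.16667; 2: 3.43056; 3: 86.24.
Overall E[X²] = 0.23·9.16667 + 0.44·3.43056 + 0.33·86.24 = 32.077.

32.077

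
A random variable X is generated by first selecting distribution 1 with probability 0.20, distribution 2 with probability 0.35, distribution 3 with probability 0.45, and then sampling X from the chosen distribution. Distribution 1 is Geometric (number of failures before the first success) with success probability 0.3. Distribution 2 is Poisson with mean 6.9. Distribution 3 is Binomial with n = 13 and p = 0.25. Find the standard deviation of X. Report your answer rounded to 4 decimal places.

2.9498

Per component, 1: μ=2.33333, E[X²]=13.2222; 2: μ=6.9, E[X²]=54.51; 3: μ=3.25, E[X²]=13.
E[X] = 0.2·2.33333 + 0.35·6.9 + 0.45·3.25 = 4.34417.
E[X²] = 0.2·13.2222 + 0.35·54.51 + 0.45·13 = 27.5729.
Var(X) = E[X²] − (E[X])² = 27.5729 − 18.8718 = 8.70116.
SD(X) = √8.70116 = 2.94977.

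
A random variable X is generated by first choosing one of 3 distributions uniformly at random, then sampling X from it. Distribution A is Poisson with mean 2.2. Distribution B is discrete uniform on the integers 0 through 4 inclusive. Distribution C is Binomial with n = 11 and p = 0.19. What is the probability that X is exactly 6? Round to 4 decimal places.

0.0083

Conditional on each component, P(X = 6): A: 0.0174484; B: 0; C: 0.00757859.
By total probability, P(X = 6) = 0.333333·0.0174484 + 0.333333·0 + 0.333333·0.00757859 = 0.00834233.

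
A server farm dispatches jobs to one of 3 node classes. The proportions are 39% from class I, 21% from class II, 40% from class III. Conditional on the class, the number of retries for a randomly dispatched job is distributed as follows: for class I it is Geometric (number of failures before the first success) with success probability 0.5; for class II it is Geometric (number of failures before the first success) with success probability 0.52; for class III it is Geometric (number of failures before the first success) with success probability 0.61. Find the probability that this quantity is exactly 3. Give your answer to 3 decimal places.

Conditional on each class, P(X = 3): I: 0.0625; II: 0.0575078; III: 0.0361846.
By total probability, P(X = 3) = 0.39·0.0625 + 0.21·0.0575078 + 0.4·0.0361846 = 0.0509255.

0.051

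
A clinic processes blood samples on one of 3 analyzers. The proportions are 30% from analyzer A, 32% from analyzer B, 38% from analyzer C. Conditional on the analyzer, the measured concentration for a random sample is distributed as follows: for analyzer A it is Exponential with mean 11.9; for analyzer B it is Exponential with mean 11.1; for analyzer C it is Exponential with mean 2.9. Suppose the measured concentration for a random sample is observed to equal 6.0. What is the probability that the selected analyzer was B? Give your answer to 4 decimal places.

0.3457

Likelihoods f(6.0 | ·): A: 0.0507553; B: 0.0524715; C: 0.0435574.
Posterior ∝ prior × likelihood. Numerator for B: 0.32·0.0524715 = 0.0167909.
Normalizing constant: 0.3·0.0507553 + 0.32·0.0524715 + 0.38·0.0435574 = 0.0485693.
P(B | observation) = 0.0167909 / 0.0485693 = 0.34571.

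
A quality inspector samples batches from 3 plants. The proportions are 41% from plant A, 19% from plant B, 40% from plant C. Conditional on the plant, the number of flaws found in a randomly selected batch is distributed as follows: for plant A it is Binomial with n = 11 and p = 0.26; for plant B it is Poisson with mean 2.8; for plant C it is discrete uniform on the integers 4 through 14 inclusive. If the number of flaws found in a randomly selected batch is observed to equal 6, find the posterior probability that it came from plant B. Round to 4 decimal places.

0.1355

Likelihoods P(X=6 | ·): A: 0.0316695; B: 0.0406997; C: 0.0909091.
Posterior ∝ prior × likelihood. Numerator for B: 0.19·0.0406997 = 0.00773294.
Normalizing constant: 0.41·0.0316695 + 0.19·0.0406997 + 0.4·0.0909091 = 0.0570811.
P(B | observation) = 0.00773294 / 0.0570811 = 0.135473.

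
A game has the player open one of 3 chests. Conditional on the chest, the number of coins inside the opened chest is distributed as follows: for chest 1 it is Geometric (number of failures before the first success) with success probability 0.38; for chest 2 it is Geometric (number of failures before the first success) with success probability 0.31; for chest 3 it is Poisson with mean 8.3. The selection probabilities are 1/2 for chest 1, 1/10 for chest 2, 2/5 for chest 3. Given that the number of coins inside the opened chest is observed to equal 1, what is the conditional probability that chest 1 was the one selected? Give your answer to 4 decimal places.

Likelihoods P(X=1 | ·): 1: 0.2356; 2: 0.2139; 3: 0.00206269.
Posterior ∝ prior × likelihood. Numerator for 1: 0.5·0.2356 = 0.1178.
Normalizing constant: 0.5·0.2356 + 0.1·0.2139 + 0.4·0.00206269 = 0.140015.
P(1 | observation) = 0.1178 / 0.140015 = 0.841338.

0.8413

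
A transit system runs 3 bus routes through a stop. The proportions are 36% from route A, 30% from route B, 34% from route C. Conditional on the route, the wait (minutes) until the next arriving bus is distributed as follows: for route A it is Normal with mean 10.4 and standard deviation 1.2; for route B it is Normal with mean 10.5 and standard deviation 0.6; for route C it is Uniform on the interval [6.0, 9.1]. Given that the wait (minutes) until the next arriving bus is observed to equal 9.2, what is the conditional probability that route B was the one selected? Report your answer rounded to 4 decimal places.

Likelihoods f(9.2 | ·): A: 0.201642; B: 0.0635877; C: 0.
Posterior ∝ prior × likelihood. Numerator for B: 0.3·0.0635877 = 0.0190763.
Normalizing constant: 0.36·0.201642 + 0.3·0.0635877 + 0.34·0 = 0.0916675.
P(B | observation) = 0.0190763 / 0.0916675 = 0.208103.

0.2081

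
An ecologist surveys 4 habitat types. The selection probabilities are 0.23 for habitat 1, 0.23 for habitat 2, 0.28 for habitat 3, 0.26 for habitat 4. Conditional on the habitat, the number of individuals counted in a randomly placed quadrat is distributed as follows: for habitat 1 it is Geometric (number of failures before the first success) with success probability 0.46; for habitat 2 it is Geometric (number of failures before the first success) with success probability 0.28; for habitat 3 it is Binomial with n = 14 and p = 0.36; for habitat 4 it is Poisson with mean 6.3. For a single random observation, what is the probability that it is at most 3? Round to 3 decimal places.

Conditional on each habitat, P(X ≤ 3): 1: 0.914969; 2: 0.731261; 3: 0.198171; 4: 0.126374.
By total probability, P(X ≤ 3) = 0.23·0.914969 + 0.23·0.731261 + 0.28·0.198171 + 0.26·0.126374 = 0.466978.

0.467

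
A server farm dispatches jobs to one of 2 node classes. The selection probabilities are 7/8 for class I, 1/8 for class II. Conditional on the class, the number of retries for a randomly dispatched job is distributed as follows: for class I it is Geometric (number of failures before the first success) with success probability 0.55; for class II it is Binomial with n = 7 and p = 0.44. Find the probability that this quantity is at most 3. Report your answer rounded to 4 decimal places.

Conditional on each class, P(X ≤ 3): I: 0.958994; II: 0.629376.
By total probability, P(X ≤ 3) = 0.875·0.958994 + 0.125·0.629376 = 0.917792.

0.9178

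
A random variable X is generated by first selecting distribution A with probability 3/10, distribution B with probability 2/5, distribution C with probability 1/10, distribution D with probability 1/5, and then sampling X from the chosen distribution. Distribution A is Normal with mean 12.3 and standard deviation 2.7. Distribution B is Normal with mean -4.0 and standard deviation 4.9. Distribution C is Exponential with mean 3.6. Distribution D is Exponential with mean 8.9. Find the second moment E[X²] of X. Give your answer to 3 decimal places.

For each component E[X²] = Var + (mean)², giving A: 158.58; B: 40.01; C: 25.92; D: 158.42.
Overall E[X²] = 0.3·158.58 + 0.4·40.01 + 0.1·25.92 + 0.2·158.42 = 97.854.

97.854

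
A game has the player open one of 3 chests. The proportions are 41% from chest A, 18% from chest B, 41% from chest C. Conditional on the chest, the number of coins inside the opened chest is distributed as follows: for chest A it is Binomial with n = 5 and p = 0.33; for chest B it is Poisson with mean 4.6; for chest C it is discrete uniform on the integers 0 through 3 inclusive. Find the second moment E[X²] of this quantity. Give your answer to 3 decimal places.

For each component E[X²] = Var + (mean)², giving A: 3.828; B: 25.76; C: 3.5.
Overall E[X²] = 0.41·3.828 + 0.18·25.76 + 0.41·3.5 = 7.64128.

7.641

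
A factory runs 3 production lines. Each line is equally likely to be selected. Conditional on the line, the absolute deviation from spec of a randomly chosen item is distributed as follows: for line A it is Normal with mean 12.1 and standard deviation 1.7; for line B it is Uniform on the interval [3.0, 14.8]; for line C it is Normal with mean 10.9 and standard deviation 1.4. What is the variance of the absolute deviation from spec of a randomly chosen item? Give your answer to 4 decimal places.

7.2267

Per component, A: μ=12.1, E[X²]=149.3; B: μ=8.9, E[X²]=90.8133; C: μ=10.9, E[X²]=120.77.
E[X] = 0.333333·12.1 + 0.333333·8.9 + 0.333333·10.9 = 10.6333.
E[X²] = 0.333333·149.3 + 0.333333·90.8133 + 0.333333·120.77 = 120.294.
Var(X) = E[X²] − (E[X])² = 120.294 − 113.068 = 7.22667.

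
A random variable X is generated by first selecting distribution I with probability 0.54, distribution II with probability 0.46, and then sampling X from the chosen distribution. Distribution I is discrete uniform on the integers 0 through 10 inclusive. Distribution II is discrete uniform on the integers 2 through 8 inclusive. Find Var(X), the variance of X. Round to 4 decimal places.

Per component, I: μ=5, E[X²]=35; II: μ=5, E[X²]=29.
E[X] = 0.54·5 + 0.46·5 = 5.
E[X²] = 0.54·35 + 0.46·29 = 32.24.
Var(X) = E[X²] − (E[X])² = 32.24 − 25 = 7.24.

7.2400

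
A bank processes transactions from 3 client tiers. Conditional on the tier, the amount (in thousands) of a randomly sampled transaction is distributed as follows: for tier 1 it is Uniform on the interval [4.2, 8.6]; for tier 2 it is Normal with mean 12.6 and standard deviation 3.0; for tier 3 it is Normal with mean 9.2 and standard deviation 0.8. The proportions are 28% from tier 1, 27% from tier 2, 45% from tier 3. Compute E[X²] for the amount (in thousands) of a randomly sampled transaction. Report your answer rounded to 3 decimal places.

95.592

For each component E[X²] = Var + (mean)², giving 1: 42.5733; 2: 167.76; 3: 85.28.
Overall E[X²] = 0.28·42.5733 + 0.27·167.76 + 0.45·85.28 = 95.5917.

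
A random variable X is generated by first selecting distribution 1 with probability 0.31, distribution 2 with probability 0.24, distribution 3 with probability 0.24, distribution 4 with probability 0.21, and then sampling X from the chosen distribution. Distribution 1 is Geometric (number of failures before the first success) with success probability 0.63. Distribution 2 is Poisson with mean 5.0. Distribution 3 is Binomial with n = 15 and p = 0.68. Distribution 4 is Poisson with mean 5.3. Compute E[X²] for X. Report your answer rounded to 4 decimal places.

For each component E[X²] = Var + (mean)², giving 1: 1.27715; 2: 30; 3: 107.304; 4: 33.39.
Overall E[X²] = 0.31·1.27715 + 0.24·30 + 0.24·107.304 + 0.21·33.39 = 40.3608.

40.3608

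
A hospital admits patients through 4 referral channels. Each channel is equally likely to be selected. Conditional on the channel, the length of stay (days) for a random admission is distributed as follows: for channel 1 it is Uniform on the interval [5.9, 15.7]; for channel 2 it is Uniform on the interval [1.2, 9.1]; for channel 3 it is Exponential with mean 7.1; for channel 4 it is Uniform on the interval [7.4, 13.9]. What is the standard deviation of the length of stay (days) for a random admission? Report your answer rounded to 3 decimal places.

Per component, 1: μ=10.8, E[X²]=124.643; 2: μ=5.15, E[X²]=31.7233; 3: μ=7.1, E[X²]=100.82; 4: μ=10.65, E[X²]=116.943.
E[X] = 0.25·10.8 + 0.25·5.15 + 0.25·7.1 + 0.25·10.65 = 8.425.
E[X²] = 0.25·124.643 + 0.25·31.7233 + 0.25·100.82 + 0.25·116.943 = 93.5325.
Var(X) = E[X²] − (E[X])² = 93.5325 − 70.9806 = 22.5519.
SD(X) = √22.5519 = 4.74888.

4.749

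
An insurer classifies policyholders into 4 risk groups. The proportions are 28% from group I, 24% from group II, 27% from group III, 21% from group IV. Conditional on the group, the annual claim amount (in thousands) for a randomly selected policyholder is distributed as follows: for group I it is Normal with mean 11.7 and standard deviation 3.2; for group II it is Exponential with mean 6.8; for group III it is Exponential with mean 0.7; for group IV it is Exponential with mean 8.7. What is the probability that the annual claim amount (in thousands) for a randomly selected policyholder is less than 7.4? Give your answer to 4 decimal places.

Conditional on each group, P(X < 7.4): I: 0.0895146; II: 0.66319; III: 0.999974; IV: 0.572831.
By total probability, P(X < 7.4) = 0.28·0.0895146 + 0.24·0.66319 + 0.27·0.999974 + 0.21·0.572831 = 0.574517.

0.5745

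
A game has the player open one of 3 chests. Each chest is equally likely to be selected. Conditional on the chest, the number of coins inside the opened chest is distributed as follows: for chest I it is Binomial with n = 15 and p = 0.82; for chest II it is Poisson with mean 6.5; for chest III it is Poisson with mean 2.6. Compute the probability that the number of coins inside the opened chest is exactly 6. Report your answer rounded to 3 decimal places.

Conditional on each chest, P(X = 6): I: 0.000301814; II: 0.157483; III: 0.0318671.
By total probability, P(X = 6) = 0.333333·0.000301814 + 0.333333·0.157483 + 0.333333·0.0318671 = 0.0632173.

0.063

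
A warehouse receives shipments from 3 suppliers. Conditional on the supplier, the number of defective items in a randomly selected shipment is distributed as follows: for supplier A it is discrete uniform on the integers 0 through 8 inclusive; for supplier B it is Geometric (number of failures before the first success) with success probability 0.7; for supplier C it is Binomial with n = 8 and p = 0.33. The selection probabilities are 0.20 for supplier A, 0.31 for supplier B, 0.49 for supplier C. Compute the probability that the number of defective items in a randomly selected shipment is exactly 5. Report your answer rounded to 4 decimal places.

0.0550

Conditional on each supplier, P(X = 5): A: 0.111111; B: 0.001701; C: 0.0659147.
By total probability, P(X = 5) = 0.2·0.111111 + 0.31·0.001701 + 0.49·0.0659147 = 0.0550477.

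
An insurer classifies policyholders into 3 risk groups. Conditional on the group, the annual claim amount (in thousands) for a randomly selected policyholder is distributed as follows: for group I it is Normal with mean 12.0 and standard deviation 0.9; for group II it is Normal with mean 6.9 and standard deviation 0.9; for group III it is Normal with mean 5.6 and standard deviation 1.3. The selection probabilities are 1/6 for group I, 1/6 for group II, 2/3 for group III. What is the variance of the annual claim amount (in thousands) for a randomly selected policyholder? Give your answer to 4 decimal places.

Per component, I: μ=12, E[X²]=144.81; II: μ=6.9, E[X²]=48.42; III: μ=5.6, E[X²]=33.05.
E[X] = 0.166667·12 + 0.166667·6.9 + 0.666667·5.6 = 6.88333.
E[X²] = 0.166667·144.81 + 0.166667·48.42 + 0.666667·33.05 = 54.2383.
Var(X) = E[X²] − (E[X])² = 54.2383 − 47.3803 = 6.85806.

6.8581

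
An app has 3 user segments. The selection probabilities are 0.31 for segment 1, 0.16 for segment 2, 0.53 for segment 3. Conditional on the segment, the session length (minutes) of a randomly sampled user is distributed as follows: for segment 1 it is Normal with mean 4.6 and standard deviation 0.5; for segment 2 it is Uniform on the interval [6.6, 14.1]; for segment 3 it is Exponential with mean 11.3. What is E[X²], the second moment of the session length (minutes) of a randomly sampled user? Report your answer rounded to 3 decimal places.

For each component E[X²] = Var + (mean)², giving 1: 21.41; 2: 111.81; 3: 255.38.
Overall E[X²] = 0.31·21.41 + 0.16·111.81 + 0.53·255.38 = 159.878.

159.878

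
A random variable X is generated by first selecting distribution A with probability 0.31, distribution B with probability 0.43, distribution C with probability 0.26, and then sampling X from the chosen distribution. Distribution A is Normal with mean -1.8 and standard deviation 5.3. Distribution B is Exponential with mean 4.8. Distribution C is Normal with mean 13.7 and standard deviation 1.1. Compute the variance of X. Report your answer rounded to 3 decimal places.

52.956

Per component, A: μ=-1.8, E[X²]=31.33; B: μ=4.8, E[X²]=46.08; C: μ=13.7, E[X²]=188.9.
E[X] = 0.31·-1.8 + 0.43·4.8 + 0.26·13.7 = 5.068.
E[X²] = 0.31·31.33 + 0.43·46.08 + 0.26·188.9 = 78.6407.
Var(X) = E[X²] − (E[X])² = 78.6407 − 25.6846 = 52.9561.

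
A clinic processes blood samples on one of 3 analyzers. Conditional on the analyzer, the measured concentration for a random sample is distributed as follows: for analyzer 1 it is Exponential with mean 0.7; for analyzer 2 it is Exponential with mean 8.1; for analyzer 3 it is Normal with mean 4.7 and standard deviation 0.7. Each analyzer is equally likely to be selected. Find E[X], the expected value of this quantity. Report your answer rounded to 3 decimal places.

4.500

Component means — 1: 0.7; 2: 8.1; 3: 4.7.
E[X] = 0.333333·0.7 + 0.333333·8.1 + 0.333333·4.7 = 4.5.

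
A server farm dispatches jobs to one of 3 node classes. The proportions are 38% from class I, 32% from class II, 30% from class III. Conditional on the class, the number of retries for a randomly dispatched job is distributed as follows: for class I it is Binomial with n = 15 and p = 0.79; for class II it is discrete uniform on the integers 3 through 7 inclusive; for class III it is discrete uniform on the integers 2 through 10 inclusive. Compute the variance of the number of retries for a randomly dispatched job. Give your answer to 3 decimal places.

Per component, I: μ=11.85, E[X²]=142.911; II: μ=5, E[X²]=27; III: μ=6, E[X²]=42.6667.
E[X] = 0.38·11.85 + 0.32·5 + 0.3·6 = 7.903.
E[X²] = 0.38·142.911 + 0.32·27 + 0.3·42.6667 = 75.7462.
Var(X) = E[X²] − (E[X])² = 75.7462 − 62.4574 = 13.2888.

13.289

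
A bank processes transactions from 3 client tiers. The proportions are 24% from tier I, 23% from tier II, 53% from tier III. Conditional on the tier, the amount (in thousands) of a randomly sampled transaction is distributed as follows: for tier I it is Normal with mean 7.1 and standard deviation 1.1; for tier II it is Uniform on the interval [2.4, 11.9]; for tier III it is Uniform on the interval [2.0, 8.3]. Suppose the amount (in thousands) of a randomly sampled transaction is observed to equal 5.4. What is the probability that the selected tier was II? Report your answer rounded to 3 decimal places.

Likelihoods f(5.4 | ·): I: 0.109869; II: 0.105263; III: 0.15873.
Posterior ∝ prior × likelihood. Numerator for II: 0.23·0.105263 = 0.0242105.
Normalizing constant: 0.24·0.109869 + 0.23·0.105263 + 0.53·0.15873 = 0.134706.
P(II | observation) = 0.0242105 / 0.134706 = 0.179728.

0.180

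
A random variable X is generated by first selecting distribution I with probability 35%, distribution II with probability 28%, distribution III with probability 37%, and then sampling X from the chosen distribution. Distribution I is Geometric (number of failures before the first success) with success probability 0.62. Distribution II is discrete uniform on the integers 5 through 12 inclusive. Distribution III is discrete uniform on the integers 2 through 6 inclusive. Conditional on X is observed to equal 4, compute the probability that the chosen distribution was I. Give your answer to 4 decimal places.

Likelihoods P(X=4 | ·): I: 0.0129278; II: 0; III: 0.2.
Posterior ∝ prior × likelihood. Numerator for I: 0.35·0.0129278 = 0.00452475.
Normalizing constant: 0.35·0.0129278 + 0.28·0 + 0.37·0.2 = 0.0785247.
P(I | observation) = 0.00452475 / 0.0785247 = 0.0576219.

0.0576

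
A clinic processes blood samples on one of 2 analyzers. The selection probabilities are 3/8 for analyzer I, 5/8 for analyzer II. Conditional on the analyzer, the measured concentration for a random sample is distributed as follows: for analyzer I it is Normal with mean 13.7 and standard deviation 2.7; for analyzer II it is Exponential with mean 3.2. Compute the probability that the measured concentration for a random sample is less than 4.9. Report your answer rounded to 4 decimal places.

0.4900

Conditional on each analyzer, P(X < 4.9): I: 0.000558518; II: 0.783735.
By total probability, P(X < 4.9) = 0.375·0.000558518 + 0.625·0.783735 = 0.490044.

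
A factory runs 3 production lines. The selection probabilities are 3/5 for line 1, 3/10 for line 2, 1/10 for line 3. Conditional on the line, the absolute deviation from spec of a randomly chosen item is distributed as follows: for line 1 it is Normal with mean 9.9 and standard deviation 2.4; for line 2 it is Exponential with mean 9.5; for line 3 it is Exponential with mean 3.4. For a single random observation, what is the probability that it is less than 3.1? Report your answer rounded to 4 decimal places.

0.1447

Conditional on each line, P(X < 3.1): 1: 0.00230327; 2: 0.278423; 3: 0.598185.
By total probability, P(X < 3.1) = 0.6·0.00230327 + 0.3·0.278423 + 0.1·0.598185 = 0.144727.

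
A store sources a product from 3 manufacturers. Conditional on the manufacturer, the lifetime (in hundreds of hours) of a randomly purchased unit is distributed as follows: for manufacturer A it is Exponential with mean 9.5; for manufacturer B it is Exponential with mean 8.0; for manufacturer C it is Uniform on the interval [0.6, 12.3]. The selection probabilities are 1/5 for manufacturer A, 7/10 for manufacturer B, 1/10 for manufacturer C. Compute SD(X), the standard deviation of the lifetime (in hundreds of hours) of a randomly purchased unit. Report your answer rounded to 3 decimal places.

Per component, A: μ=9.5, E[X²]=180.5; B: μ=8, E[X²]=128; C: μ=6.45, E[X²]=53.01.
E[X] = 0.2·9.5 + 0.7·8 + 0.1·6.45 = 8.145.
E[X²] = 0.2·180.5 + 0.7·128 + 0.1·53.01 = 131.001.
Var(X) = E[X²] − (E[X])² = 131.001 − 66.341 = 64.66.
SD(X) = √64.66 = 8.04114.

8.041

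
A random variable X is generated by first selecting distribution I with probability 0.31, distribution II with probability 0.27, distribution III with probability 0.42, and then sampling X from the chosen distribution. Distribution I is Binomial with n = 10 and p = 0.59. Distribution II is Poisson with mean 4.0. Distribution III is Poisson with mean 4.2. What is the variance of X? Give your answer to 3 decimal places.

4.277

Per component, I: μ=5.9, E[X²]=37.229; II: μ=4, E[X²]=20; III: μ=4.2, E[X²]=21.84.
E[X] = 0.31·5.9 + 0.27·4 + 0.42·4.2 = 4.673.
E[X²] = 0.31·37.229 + 0.27·20 + 0.42·21.84 = 26.1138.
Var(X) = E[X²] − (E[X])² = 26.1138 − 21.8369 = 4.27686.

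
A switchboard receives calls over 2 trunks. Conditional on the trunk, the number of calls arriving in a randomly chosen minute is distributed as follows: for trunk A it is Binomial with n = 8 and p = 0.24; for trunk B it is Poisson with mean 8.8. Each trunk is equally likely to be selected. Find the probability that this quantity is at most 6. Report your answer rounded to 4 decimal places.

0.6127

Conditional on each trunk, P(X ≤ 6): A: 0.99971; B: 0.22561.
By total probability, P(X ≤ 6) = 0.5·0.99971 + 0.5·0.22561 = 0.61266.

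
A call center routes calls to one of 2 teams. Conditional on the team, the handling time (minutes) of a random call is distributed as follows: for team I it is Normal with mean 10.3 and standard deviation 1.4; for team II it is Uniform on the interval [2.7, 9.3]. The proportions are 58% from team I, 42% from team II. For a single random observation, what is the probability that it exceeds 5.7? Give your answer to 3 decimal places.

0.809

Conditional on each team, P(X > 5.7): I: 0.999491; II: 0.545455.
By total probability, P(X > 5.7) = 0.58·0.999491 + 0.42·0.545455 = 0.808796.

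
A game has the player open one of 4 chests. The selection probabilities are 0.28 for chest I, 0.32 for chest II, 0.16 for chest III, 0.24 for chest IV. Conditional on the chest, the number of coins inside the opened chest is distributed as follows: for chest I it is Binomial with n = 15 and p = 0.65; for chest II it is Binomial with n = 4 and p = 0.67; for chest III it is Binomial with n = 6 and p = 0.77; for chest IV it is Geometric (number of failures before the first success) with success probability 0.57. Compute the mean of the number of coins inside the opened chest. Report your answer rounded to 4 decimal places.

4.5079

Component means — I: 9.75; II: 2.68; III: 4.62; IV: 0.754386.
E[X] = 0.28·9.75 + 0.32·2.68 + 0.16·4.62 + 0.24·0.754386 = 4.50785.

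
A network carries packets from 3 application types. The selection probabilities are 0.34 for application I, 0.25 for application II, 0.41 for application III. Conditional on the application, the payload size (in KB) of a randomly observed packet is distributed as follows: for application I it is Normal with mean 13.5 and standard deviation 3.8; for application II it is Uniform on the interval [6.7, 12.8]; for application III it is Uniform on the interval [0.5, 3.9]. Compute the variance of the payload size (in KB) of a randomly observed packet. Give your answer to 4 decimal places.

30.9178

Per component, I: μ=13.5, E[X²]=196.69; II: μ=9.75, E[X²]=98.1633; III: μ=2.2, E[X²]=5.80333.
E[X] = 0.34·13.5 + 0.25·9.75 + 0.41·2.2 = 7.9295.
E[X²] = 0.34·196.69 + 0.25·98.1633 + 0.41·5.80333 = 93.7948.
Var(X) = E[X²] − (E[X])² = 93.7948 − 62.877 = 30.9178.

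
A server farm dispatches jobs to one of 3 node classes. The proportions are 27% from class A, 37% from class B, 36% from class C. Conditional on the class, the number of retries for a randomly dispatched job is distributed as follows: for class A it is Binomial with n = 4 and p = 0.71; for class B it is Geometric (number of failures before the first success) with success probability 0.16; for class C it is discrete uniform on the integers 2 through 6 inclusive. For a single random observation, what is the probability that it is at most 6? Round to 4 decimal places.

Conditional on each class, P(X ≤ 6): A: 1; B: 0.70491; C: 1.
By total probability, P(X ≤ 6) = 0.27·1 + 0.37·0.70491 + 0.36·1 = 0.890817.

0.8908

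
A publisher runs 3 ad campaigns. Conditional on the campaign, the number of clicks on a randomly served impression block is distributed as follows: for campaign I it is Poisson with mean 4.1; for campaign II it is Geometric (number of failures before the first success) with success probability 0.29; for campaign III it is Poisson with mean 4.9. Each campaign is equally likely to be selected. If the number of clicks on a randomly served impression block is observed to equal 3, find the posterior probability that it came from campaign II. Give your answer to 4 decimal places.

0.2358

Likelihoods P(X=3 | ·): I: 0.190368; II: 0.103794; III: 0.146014.
Posterior ∝ prior × likelihood. Numerator for II: 0.333333·0.103794 = 0.0345981.
Normalizing constant: 0.333333·0.190368 + 0.333333·0.103794 + 0.333333·0.146014 = 0.146725.
P(II | observation) = 0.0345981 / 0.146725 = 0.235802.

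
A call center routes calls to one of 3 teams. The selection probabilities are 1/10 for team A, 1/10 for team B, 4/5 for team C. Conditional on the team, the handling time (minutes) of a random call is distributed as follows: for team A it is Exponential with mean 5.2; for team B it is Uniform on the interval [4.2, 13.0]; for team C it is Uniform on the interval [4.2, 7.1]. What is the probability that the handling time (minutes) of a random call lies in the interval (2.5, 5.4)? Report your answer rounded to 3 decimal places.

Conditional on each team, P(2.5 < X < 5.4): A: 0.264309; B: 0.136364; C: 0.413793.
By total probability, P(2.5 < X < 5.4) = 0.1·0.264309 + 0.1·0.136364 + 0.8·0.413793 = 0.371102.

0.371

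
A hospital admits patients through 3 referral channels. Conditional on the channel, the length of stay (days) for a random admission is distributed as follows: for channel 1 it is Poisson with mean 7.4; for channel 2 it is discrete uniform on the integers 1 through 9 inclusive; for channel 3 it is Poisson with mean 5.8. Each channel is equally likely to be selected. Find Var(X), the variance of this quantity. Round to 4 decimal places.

7.6178

Per component, 1: μ=7.4, E[X²]=62.16; 2: μ=5, E[X²]=31.6667; 3: μ=5.8, E[X²]=39.44.
E[X] = 0.333333·7.4 + 0.333333·5 + 0.333333·5.8 = 6.06667.
E[X²] = 0.333333·62.16 + 0.333333·31.6667 + 0.333333·39.44 = 44.4222.
Var(X) = E[X²] − (E[X])² = 44.4222 − 36.8044 = 7.61778.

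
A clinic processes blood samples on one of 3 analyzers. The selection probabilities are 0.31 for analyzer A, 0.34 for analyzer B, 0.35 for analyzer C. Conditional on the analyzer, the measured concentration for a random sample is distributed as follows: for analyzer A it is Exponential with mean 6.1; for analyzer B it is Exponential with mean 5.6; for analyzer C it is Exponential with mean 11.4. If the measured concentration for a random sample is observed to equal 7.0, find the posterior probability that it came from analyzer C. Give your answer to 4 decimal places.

0.3314

Likelihoods f(7.0 | ·): A: 0.0520355; B: 0.0511616; C: 0.0474704.
Posterior ∝ prior × likelihood. Numerator for C: 0.35·0.0474704 = 0.0166146.
Normalizing constant: 0.31·0.0520355 + 0.34·0.0511616 + 0.35·0.0474704 = 0.0501406.
P(C | observation) = 0.0166146 / 0.0501406 = 0.331361.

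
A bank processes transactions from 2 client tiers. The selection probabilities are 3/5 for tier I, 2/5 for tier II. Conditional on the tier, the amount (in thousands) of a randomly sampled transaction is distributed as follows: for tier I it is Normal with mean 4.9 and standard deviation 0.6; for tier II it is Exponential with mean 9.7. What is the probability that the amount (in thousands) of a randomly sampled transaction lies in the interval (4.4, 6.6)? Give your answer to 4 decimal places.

0.5288

Conditional on each tier, P(4.4 < X < 6.6): I: 0.795368; II: 0.128923.
By total probability, P(4.4 < X < 6.6) = 0.6·0.795368 + 0.4·0.128923 = 0.52879.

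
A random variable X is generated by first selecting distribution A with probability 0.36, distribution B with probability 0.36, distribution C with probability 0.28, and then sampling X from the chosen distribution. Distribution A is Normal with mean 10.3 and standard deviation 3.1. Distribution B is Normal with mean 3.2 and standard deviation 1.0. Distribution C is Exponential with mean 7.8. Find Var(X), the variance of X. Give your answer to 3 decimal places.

Per component, A: μ=10.3, E[X²]=115.7; B: μ=3.2, E[X²]=11.24; C: μ=7.8, E[X²]=121.68.
E[X] = 0.36·10.3 + 0.36·3.2 + 0.28·7.8 = 7.044.
E[X²] = 0.36·115.7 + 0.36·11.24 + 0.28·121.68 = 79.7688.
Var(X) = E[X²] − (E[X])² = 79.7688 − 49.6179 = 30.1509.

30.151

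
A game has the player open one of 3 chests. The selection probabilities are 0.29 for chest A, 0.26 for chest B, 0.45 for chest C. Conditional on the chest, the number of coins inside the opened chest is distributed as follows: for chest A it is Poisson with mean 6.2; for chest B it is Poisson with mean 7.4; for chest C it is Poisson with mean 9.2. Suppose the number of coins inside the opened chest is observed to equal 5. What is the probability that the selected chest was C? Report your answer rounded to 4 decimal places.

0.2515

Likelihoods P(X=5 | ·): A: 0.154936; B: 0.113031; C: 0.0554943.
Posterior ∝ prior × likelihood. Numerator for C: 0.45·0.0554943 = 0.0249725.
Normalizing constant: 0.29·0.154936 + 0.26·0.113031 + 0.45·0.0554943 = 0.0992919.
P(C | observation) = 0.0249725 / 0.0992919 = 0.251505.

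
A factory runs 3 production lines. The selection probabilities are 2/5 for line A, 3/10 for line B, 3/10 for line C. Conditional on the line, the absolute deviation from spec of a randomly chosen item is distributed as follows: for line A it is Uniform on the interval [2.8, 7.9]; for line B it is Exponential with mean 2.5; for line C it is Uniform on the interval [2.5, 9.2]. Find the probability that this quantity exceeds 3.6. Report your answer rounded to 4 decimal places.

0.6591

Conditional on each line, P(X > 3.6): A: 0.843137; B: 0.236928; C: 0.835821.
By total probability, P(X > 3.6) = 0.4·0.843137 + 0.3·0.236928 + 0.3·0.835821 = 0.659079.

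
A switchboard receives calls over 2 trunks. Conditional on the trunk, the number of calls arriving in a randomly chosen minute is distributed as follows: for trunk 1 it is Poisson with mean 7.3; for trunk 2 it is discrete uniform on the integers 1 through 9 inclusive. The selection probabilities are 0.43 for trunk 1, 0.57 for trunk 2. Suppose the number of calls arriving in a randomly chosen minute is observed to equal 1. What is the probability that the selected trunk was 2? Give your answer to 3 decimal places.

0.968

Likelihoods P(X=1 | ·): 1: 0.00493143; 2: 0.111111.
Posterior ∝ prior × likelihood. Numerator for 2: 0.57·0.111111 = 0.0633333.
Normalizing constant: 0.43·0.00493143 + 0.57·0.111111 = 0.0654538.
P(2 | observation) = 0.0633333 / 0.0654538 = 0.967603.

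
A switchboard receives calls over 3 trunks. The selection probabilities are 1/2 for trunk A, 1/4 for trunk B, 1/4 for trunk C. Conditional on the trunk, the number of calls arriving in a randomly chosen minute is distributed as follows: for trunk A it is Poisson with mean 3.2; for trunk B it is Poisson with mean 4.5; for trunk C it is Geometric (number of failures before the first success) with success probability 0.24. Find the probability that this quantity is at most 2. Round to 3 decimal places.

0.374

Conditional on each trunk, P(X ≤ 2): A: 0.379904; B: 0.173578; C: 0.561024.
By total probability, P(X ≤ 2) = 0.5·0.379904 + 0.25·0.173578 + 0.25·0.561024 = 0.373602.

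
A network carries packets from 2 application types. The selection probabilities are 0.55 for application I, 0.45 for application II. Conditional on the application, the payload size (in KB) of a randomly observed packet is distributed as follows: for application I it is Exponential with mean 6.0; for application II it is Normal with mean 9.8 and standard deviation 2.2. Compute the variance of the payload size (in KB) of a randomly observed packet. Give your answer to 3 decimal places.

Per component, I: μ=6, E[X²]=72; II: μ=9.8, E[X²]=100.88.
E[X] = 0.55·6 + 0.45·9.8 = 7.71.
E[X²] = 0.55·72 + 0.45·100.88 = 84.996.
Var(X) = E[X²] − (E[X])² = 84.996 − 59.4441 = 25.5519.

25.552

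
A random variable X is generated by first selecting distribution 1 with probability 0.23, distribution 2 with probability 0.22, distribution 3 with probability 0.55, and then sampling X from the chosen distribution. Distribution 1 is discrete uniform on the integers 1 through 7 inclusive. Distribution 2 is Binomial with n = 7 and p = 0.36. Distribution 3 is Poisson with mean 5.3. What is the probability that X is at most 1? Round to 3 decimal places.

Conditional on each component, P(X ≤ 1): 1: 0.142857; 2: 0.217154; 3: 0.031447.
By total probability, P(X ≤ 1) = 0.23·0.142857 + 0.22·0.217154 + 0.55·0.031447 = 0.0979268.

0.098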